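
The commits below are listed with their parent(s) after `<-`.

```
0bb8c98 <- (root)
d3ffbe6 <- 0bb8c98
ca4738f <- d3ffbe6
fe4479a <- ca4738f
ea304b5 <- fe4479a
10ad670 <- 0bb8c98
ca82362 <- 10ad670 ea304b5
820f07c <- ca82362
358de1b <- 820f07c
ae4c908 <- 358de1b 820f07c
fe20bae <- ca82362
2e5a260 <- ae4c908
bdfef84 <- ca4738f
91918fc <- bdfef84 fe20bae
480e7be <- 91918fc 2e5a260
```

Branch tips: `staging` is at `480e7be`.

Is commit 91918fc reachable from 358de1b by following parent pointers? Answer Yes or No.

Ancestors of 358de1b: {0bb8c98, 10ad670, 358de1b, 820f07c, ca4738f, ca82362, d3ffbe6, ea304b5, fe4479a}.
91918fc is not in that set, so it is not an ancestor of 358de1b.

No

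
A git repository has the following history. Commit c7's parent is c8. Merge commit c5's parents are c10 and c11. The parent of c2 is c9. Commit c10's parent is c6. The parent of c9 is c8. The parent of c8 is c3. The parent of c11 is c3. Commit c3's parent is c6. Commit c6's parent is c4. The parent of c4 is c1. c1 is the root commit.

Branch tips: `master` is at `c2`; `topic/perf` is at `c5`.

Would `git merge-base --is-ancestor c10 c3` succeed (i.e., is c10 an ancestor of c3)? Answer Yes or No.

Ancestors of c3: {c1, c3, c4, c6}.
c10 is not in that set, so it is not an ancestor of c3.

No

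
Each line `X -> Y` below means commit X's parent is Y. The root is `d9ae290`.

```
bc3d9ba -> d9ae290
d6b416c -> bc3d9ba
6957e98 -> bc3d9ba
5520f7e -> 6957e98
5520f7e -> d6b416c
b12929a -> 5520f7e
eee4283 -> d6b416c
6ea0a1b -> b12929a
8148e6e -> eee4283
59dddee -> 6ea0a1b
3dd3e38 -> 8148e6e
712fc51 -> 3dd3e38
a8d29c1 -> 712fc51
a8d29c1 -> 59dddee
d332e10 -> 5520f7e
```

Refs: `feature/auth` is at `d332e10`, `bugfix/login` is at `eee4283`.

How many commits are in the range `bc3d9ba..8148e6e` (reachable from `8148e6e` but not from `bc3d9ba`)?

3

Reachable from 8148e6e: {8148e6e, bc3d9ba, d6b416c, d9ae290, eee4283}.
Reachable from bc3d9ba: {bc3d9ba, d9ae290}.
In 8148e6e's history but not bc3d9ba's: {8148e6e, d6b416c, eee4283} — 3 commits.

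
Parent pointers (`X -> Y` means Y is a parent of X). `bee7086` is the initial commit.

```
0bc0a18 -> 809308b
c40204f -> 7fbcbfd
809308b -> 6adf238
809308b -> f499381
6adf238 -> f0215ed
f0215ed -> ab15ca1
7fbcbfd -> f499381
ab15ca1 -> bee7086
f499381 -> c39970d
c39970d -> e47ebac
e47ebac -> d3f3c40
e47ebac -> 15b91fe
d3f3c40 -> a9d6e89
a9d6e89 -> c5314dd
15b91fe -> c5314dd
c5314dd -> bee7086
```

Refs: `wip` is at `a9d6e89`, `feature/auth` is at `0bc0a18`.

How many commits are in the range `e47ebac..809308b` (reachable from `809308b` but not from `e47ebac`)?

6

Reachable from 809308b: {15b91fe, 6adf238, 809308b, a9d6e89, ab15ca1, bee7086, c39970d, c5314dd, d3f3c40, e47ebac, f0215ed, f499381}.
Reachable from e47ebac: {15b91fe, a9d6e89, bee7086, c5314dd, d3f3c40, e47ebac}.
In 809308b's history but not e47ebac's: {6adf238, 809308b, ab15ca1, c39970d, f0215ed, f499381} — 6 commits.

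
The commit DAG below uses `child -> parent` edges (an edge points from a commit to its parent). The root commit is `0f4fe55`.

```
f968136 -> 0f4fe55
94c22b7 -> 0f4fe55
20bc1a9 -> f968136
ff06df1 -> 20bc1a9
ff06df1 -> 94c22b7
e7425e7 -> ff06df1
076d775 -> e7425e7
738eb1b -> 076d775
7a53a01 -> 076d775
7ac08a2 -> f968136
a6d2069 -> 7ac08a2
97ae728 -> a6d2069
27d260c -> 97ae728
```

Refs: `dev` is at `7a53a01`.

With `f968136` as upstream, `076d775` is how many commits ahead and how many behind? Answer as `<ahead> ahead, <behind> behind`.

Reachable from 076d775: {076d775, 0f4fe55, 20bc1a9, 94c22b7, e7425e7, f968136, ff06df1}.
Reachable from f968136: {0f4fe55, f968136}.
Only in 076d775's history (ahead): {076d775, 20bc1a9, 94c22b7, e7425e7, ff06df1} — 5.
Only in f968136's history (behind): {} — 0.

5 ahead, 0 behind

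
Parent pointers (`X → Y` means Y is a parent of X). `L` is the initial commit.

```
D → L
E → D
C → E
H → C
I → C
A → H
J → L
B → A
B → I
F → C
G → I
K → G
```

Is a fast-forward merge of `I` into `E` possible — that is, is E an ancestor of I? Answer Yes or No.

Yes

A fast-forward from E to I is possible iff E is an ancestor of I.
Ancestors of I: {C, D, E, I, L}.
E is among them, so fast-forward is possible.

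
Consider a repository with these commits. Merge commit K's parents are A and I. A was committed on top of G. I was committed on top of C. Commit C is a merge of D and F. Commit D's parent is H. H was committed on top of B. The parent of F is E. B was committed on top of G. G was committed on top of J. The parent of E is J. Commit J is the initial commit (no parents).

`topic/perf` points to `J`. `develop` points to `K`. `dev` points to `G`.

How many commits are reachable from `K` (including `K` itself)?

11

Walking parent pointers from K: reachable set = {A, B, C, D, E, F, G, H, I, J, K}.
That is 11 commits.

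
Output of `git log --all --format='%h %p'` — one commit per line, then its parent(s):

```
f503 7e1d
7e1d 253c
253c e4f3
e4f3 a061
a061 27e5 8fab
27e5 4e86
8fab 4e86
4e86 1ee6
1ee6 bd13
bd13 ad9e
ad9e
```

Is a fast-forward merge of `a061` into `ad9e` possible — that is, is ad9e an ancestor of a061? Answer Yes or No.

A fast-forward from ad9e to a061 is possible iff ad9e is an ancestor of a061.
Ancestors of a061: {1ee6, 27e5, 4e86, 8fab, a061, ad9e, bd13}.
ad9e is among them, so fast-forward is possible.

Yes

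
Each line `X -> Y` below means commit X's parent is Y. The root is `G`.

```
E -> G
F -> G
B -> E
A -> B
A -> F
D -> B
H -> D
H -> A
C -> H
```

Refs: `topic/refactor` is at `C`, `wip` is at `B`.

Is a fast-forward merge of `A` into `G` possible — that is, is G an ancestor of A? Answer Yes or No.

A fast-forward from G to A is possible iff G is an ancestor of A.
Ancestors of A: {A, B, E, F, G}.
G is among them, so fast-forward is possible.

Yes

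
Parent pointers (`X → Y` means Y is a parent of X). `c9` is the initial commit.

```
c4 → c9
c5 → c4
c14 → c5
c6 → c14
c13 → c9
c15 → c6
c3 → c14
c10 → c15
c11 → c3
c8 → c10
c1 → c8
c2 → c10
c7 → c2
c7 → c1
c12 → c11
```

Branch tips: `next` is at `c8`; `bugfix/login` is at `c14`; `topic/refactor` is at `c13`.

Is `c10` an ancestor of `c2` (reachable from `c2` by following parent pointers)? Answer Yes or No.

Yes

Ancestors of c2 (commits reachable by following parents): {c10, c14, c15, c2, c4, c5, c6, c9}.
c10 is in that set, so it is an ancestor of c2.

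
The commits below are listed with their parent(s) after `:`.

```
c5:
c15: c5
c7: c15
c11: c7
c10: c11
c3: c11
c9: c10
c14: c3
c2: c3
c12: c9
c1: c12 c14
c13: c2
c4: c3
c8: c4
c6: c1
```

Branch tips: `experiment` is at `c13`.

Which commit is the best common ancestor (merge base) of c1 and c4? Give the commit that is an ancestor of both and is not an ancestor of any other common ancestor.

c3

Ancestors of c1: {c1, c10, c11, c12, c14, c15, c3, c5, c7, c9}.
Ancestors of c4: {c11, c15, c3, c4, c5, c7}.
Common ancestors: {c11, c15, c3, c5, c7}.
Among these, c3 is not an ancestor of any other common ancestor — it is the merge base.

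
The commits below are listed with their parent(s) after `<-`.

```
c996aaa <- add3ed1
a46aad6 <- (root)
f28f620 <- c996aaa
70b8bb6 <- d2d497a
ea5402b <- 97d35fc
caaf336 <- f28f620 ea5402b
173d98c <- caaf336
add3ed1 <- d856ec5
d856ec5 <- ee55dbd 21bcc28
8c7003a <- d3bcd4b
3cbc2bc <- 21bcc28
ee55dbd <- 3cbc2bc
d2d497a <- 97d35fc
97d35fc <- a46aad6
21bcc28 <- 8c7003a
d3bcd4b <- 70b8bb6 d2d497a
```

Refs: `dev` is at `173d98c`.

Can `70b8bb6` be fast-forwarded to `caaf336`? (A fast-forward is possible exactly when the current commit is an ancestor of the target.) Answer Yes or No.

Yes

A fast-forward from 70b8bb6 to caaf336 is possible iff 70b8bb6 is an ancestor of caaf336.
Ancestors of caaf336: {21bcc28, 3cbc2bc, 70b8bb6, 8c7003a, 97d35fc, a46aad6, add3ed1, c996aaa, caaf336, d2d497a, d3bcd4b, d856ec5, ea5402b, ee55dbd, f28f620}.
70b8bb6 is among them, so fast-forward is possible.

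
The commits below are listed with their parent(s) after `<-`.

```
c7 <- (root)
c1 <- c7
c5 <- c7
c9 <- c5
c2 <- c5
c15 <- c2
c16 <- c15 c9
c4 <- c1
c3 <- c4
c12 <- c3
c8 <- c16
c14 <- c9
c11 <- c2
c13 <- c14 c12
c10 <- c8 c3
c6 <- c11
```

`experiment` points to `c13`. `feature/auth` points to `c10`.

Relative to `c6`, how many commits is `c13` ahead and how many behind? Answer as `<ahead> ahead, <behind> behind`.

Reachable from c13: {c1, c12, c13, c14, c3, c4, c5, c7, c9}.
Reachable from c6: {c11, c2, c5, c6, c7}.
Only in c13's history (ahead): {c1, c12, c13, c14, c3, c4, c9} — 7.
Only in c6's history (behind): {c11, c2, c6} — 3.

7 ahead, 3 behind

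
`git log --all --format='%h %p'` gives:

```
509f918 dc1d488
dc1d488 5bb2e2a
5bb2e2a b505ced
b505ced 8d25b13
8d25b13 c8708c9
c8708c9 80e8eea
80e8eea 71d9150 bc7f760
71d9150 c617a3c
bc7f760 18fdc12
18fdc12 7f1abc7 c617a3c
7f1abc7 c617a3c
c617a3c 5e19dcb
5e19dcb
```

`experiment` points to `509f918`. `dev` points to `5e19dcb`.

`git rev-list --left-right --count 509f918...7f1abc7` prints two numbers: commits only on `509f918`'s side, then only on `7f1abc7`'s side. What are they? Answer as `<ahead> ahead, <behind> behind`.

10 ahead, 0 behind

Reachable from 509f918: {18fdc12, 509f918, 5bb2e2a, 5e19dcb, 71d9150, 7f1abc7, 80e8eea, 8d25b13, b505ced, bc7f760, c617a3c, c8708c9, dc1d488}.
Reachable from 7f1abc7: {5e19dcb, 7f1abc7, c617a3c}.
Only in 509f918's history (ahead): {18fdc12, 509f918, 5bb2e2a, 71d9150, 80e8eea, 8d25b13, b505ced, bc7f760, c8708c9, dc1d488} — 10.
Only in 7f1abc7's history (behind): {} — 0.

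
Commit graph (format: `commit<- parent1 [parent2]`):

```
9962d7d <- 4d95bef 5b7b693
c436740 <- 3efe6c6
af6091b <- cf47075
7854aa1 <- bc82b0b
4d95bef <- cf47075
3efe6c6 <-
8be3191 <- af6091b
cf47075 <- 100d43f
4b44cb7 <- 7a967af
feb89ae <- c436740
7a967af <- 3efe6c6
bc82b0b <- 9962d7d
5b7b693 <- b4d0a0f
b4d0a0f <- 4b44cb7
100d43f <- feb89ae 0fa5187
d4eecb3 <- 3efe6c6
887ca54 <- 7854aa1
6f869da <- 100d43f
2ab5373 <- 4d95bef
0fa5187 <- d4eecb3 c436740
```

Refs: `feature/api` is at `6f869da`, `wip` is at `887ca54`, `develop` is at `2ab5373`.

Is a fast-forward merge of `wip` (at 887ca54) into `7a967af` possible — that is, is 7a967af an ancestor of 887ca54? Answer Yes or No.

Yes

A fast-forward from 7a967af to 887ca54 is possible iff 7a967af is an ancestor of 887ca54.
Ancestors of 887ca54: {0fa5187, 100d43f, 3efe6c6, 4b44cb7, 4d95bef, 5b7b693, 7854aa1, 7a967af, 887ca54, 9962d7d, b4d0a0f, bc82b0b, c436740, cf47075, d4eecb3, feb89ae}.
7a967af is among them, so fast-forward is possible.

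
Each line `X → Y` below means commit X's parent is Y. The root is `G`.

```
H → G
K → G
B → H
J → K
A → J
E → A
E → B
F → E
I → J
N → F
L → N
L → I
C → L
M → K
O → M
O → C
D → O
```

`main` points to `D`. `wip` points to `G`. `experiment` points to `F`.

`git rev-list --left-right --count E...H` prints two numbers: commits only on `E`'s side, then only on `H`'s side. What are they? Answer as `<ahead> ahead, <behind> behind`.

Reachable from E: {A, B, E, G, H, J, K}.
Reachable from H: {G, H}.
Only in E's history (ahead): {A, B, E, J, K} — 5.
Only in H's history (behind): {} — 0.

5 ahead, 0 behind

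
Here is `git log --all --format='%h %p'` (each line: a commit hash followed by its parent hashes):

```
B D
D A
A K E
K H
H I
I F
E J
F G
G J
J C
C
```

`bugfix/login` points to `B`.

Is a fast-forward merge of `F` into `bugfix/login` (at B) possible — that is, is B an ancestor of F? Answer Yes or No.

No

A fast-forward from B to F is possible iff B is an ancestor of F.
Ancestors of F: {C, F, G, J}.
B is not among them, so fast-forward is not possible.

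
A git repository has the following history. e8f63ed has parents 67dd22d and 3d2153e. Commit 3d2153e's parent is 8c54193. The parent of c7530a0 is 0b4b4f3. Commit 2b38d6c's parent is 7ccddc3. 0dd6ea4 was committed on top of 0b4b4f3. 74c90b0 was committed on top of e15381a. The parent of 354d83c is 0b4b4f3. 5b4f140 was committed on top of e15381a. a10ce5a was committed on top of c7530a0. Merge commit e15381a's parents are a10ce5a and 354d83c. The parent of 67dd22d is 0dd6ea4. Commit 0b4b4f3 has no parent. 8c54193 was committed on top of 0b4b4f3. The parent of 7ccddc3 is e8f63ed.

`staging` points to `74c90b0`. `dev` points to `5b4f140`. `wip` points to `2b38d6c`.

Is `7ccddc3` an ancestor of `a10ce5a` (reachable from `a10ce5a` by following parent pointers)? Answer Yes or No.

No

Ancestors of a10ce5a: {0b4b4f3, a10ce5a, c7530a0}.
7ccddc3 is not in that set, so it is not an ancestor of a10ce5a.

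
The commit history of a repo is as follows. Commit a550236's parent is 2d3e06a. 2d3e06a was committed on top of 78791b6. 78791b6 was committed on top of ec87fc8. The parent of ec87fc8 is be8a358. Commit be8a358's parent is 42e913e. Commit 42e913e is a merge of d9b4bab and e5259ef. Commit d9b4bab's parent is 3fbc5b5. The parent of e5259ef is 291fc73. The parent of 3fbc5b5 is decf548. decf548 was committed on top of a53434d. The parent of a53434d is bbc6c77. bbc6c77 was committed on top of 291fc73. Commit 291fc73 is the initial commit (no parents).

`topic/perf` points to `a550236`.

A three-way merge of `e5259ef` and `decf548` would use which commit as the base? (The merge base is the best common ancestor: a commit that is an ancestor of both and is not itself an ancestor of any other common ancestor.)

291fc73

Ancestors of e5259ef: {291fc73, e5259ef}.
Ancestors of decf548: {291fc73, a53434d, bbc6c77, decf548}.
Common ancestors: {291fc73}.
The only common ancestor is 291fc73, so it is the merge base.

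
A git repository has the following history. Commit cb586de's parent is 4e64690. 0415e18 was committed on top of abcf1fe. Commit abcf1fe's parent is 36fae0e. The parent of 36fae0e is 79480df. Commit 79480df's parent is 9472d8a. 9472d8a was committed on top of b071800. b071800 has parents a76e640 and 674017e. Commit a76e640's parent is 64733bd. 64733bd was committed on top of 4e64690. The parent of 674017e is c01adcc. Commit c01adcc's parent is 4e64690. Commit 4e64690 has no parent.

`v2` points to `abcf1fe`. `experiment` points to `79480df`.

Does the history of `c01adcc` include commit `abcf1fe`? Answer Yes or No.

No

Ancestors of c01adcc: {4e64690, c01adcc}.
abcf1fe is not in that set, so it is not an ancestor of c01adcc.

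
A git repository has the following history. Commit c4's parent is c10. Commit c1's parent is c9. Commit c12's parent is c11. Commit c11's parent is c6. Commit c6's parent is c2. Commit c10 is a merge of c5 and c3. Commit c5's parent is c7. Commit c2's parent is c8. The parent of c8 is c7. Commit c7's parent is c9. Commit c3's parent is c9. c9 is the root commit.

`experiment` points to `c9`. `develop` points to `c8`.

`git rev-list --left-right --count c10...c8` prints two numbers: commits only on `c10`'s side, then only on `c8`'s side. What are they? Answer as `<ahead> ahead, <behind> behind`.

Reachable from c10: {c10, c3, c5, c7, c9}.
Reachable from c8: {c7, c8, c9}.
Only in c10's history (ahead): {c10, c3, c5} — 3.
Only in c8's history (behind): {c8} — 1.

3 ahead, 1 behind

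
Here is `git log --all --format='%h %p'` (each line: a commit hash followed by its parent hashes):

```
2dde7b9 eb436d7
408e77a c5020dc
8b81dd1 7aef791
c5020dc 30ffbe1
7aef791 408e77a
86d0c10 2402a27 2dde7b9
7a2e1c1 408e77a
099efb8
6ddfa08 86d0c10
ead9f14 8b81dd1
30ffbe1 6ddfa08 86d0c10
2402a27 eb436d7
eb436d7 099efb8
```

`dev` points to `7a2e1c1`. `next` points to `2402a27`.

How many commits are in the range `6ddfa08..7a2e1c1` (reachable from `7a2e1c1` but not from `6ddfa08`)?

4

Reachable from 7a2e1c1: {099efb8, 2402a27, 2dde7b9, 30ffbe1, 408e77a, 6ddfa08, 7a2e1c1, 86d0c10, c5020dc, eb436d7}.
Reachable from 6ddfa08: {099efb8, 2402a27, 2dde7b9, 6ddfa08, 86d0c10, eb436d7}.
In 7a2e1c1's history but not 6ddfa08's: {30ffbe1, 408e77a, 7a2e1c1, c5020dc} — 4 commits.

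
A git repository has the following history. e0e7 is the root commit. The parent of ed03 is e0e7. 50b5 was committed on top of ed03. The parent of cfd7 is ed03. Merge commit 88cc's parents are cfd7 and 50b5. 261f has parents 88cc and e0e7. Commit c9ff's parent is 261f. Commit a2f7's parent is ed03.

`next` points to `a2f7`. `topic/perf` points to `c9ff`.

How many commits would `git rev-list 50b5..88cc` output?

2

Reachable from 88cc: {50b5, 88cc, cfd7, e0e7, ed03}.
Reachable from 50b5: {50b5, e0e7, ed03}.
In 88cc's history but not 50b5's: {88cc, cfd7} — 2 commits.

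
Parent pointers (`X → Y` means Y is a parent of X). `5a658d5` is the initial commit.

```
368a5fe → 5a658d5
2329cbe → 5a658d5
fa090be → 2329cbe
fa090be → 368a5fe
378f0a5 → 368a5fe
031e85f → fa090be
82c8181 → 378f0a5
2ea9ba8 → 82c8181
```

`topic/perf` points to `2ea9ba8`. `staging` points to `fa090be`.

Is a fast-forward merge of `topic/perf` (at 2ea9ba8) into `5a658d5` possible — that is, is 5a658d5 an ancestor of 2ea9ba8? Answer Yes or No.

Yes

A fast-forward from 5a658d5 to 2ea9ba8 is possible iff 5a658d5 is an ancestor of 2ea9ba8.
Ancestors of 2ea9ba8: {2ea9ba8, 368a5fe, 378f0a5, 5a658d5, 82c8181}.
5a658d5 is among them, so fast-forward is possible.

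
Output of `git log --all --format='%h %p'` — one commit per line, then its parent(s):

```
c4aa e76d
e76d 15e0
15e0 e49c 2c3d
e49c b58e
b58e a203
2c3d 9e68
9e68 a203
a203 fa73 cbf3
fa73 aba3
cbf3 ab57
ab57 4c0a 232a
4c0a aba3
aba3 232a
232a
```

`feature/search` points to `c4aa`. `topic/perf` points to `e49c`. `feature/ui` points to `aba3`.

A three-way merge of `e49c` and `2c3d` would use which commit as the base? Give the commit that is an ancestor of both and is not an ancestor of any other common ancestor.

Ancestors of e49c: {232a, 4c0a, a203, ab57, aba3, b58e, cbf3, e49c, fa73}.
Ancestors of 2c3d: {232a, 2c3d, 4c0a, 9e68, a203, ab57, aba3, cbf3, fa73}.
Common ancestors: {232a, 4c0a, a203, ab57, aba3, cbf3, fa73}.
Among these, a203 is not an ancestor of any other common ancestor — it is the merge base.

a203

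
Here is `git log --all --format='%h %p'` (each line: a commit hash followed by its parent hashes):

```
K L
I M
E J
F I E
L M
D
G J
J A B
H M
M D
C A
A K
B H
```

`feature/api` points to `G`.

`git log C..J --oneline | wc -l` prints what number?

3

Reachable from J: {A, B, D, H, J, K, L, M}.
Reachable from C: {A, C, D, K, L, M}.
In J's history but not C's: {B, H, J} — 3 commits.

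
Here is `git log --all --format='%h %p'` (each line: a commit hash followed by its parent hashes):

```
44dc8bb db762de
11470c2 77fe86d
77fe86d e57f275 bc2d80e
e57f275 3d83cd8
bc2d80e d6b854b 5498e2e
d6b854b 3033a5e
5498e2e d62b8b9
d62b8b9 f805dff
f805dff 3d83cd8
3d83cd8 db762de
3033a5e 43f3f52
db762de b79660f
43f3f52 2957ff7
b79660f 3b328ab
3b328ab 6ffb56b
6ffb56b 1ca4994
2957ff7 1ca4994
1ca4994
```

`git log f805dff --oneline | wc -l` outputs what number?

7

Walking parent pointers from f805dff: reachable set = {1ca4994, 3b328ab, 3d83cd8, 6ffb56b, b79660f, db762de, f805dff}.
That is 7 commits.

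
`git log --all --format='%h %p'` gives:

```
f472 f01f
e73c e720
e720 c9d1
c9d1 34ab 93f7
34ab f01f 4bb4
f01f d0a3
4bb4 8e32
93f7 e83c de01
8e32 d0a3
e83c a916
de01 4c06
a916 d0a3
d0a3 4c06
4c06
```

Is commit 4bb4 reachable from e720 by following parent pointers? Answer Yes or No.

Ancestors of e720 (commits reachable by following parents): {34ab, 4bb4, 4c06, 8e32, 93f7, a916, c9d1, d0a3, de01, e720, e83c, f01f}.
4bb4 is in that set, so it is an ancestor of e720.

Yes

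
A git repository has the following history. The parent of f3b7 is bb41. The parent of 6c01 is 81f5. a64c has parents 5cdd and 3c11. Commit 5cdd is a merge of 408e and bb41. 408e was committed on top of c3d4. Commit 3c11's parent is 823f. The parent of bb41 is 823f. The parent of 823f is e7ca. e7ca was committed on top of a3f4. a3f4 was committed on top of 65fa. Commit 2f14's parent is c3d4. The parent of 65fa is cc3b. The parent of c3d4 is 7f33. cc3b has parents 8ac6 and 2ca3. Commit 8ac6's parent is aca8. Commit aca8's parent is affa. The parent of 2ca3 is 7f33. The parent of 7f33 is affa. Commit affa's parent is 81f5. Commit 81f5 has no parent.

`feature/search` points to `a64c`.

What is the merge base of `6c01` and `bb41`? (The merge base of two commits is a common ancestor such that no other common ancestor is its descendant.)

81f5

Ancestors of 6c01: {6c01, 81f5}.
Ancestors of bb41: {2ca3, 65fa, 7f33, 81f5, 823f, 8ac6, a3f4, aca8, affa, bb41, cc3b, e7ca}.
Common ancestors: {81f5}.
The only common ancestor is 81f5, so it is the merge base.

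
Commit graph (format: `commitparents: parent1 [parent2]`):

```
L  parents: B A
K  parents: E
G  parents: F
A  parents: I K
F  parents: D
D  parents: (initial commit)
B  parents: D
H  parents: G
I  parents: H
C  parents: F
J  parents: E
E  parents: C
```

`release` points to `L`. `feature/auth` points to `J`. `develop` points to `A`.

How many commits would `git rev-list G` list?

3

Walking parent pointers from G: reachable set = {D, F, G}.
That is 3 commits.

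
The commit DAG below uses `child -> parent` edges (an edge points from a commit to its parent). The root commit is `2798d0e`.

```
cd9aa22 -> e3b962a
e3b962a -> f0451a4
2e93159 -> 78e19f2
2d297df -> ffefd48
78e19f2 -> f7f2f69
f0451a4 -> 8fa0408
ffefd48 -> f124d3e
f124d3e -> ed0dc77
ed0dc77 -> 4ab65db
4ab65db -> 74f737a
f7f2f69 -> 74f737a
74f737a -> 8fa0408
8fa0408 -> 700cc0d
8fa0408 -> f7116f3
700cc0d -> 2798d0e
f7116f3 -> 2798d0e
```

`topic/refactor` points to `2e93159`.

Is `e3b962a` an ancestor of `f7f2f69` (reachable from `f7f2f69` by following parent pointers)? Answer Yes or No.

Ancestors of f7f2f69: {2798d0e, 700cc0d, 74f737a, 8fa0408, f7116f3, f7f2f69}.
e3b962a is not in that set, so it is not an ancestor of f7f2f69.

No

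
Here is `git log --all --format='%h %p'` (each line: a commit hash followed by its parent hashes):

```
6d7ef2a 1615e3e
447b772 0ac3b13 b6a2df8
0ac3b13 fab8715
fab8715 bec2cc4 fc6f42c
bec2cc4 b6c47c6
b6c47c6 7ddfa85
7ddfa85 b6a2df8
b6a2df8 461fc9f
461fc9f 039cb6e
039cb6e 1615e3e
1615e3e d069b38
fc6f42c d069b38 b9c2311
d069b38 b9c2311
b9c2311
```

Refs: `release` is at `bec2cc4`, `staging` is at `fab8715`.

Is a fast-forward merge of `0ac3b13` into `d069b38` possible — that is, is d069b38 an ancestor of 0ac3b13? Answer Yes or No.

Yes

A fast-forward from d069b38 to 0ac3b13 is possible iff d069b38 is an ancestor of 0ac3b13.
Ancestors of 0ac3b13: {039cb6e, 0ac3b13, 1615e3e, 461fc9f, 7ddfa85, b6a2df8, b6c47c6, b9c2311, bec2cc4, d069b38, fab8715, fc6f42c}.
d069b38 is among them, so fast-forward is possible.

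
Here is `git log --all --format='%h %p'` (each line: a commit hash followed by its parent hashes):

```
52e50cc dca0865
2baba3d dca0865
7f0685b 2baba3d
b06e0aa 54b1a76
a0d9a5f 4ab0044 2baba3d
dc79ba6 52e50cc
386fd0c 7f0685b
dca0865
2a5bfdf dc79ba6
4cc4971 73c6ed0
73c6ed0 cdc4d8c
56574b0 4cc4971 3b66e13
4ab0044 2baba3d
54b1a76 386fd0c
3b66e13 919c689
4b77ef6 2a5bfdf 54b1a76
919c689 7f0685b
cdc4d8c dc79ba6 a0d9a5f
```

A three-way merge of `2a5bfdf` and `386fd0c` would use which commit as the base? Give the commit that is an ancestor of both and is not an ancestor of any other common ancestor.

Ancestors of 2a5bfdf: {2a5bfdf, 52e50cc, dc79ba6, dca0865}.
Ancestors of 386fd0c: {2baba3d, 386fd0c, 7f0685b, dca0865}.
Common ancestors: {dca0865}.
The only common ancestor is dca0865, so it is the merge base.

dca0865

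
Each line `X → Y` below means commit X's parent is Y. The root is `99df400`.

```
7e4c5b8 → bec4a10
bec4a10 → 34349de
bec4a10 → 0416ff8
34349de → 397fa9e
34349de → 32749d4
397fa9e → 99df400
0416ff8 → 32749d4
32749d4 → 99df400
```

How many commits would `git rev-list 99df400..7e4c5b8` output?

Reachable from 7e4c5b8: {0416ff8, 32749d4, 34349de, 397fa9e, 7e4c5b8, 99df400, bec4a10}.
Reachable from 99df400: {99df400}.
In 7e4c5b8's history but not 99df400's: {0416ff8, 32749d4, 34349de, 397fa9e, 7e4c5b8, bec4a10} — 6 commits.

6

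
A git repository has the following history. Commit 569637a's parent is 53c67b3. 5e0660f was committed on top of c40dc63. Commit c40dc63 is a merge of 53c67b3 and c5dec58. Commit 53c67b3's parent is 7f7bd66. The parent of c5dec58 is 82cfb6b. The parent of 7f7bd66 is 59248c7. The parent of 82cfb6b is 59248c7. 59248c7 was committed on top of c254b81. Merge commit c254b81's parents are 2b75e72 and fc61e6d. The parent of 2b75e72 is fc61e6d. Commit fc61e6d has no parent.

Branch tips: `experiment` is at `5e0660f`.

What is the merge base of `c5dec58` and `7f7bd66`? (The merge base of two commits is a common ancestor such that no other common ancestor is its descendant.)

Ancestors of c5dec58: {2b75e72, 59248c7, 82cfb6b, c254b81, c5dec58, fc61e6d}.
Ancestors of 7f7bd66: {2b75e72, 59248c7, 7f7bd66, c254b81, fc61e6d}.
Common ancestors: {2b75e72, 59248c7, c254b81, fc61e6d}.
Among these, 59248c7 is not an ancestor of any other common ancestor — it is the merge base.

59248c7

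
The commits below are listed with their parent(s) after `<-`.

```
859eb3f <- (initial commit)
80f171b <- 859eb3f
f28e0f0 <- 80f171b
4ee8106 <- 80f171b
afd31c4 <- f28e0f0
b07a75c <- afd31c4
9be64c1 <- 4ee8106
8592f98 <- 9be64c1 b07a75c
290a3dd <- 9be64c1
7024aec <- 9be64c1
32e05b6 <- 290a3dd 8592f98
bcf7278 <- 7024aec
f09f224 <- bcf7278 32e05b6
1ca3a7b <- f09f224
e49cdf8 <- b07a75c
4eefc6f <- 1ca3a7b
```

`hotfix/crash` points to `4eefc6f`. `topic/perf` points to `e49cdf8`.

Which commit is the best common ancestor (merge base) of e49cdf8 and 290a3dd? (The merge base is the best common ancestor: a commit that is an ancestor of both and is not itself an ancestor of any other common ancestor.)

80f171b

Ancestors of e49cdf8: {80f171b, 859eb3f, afd31c4, b07a75c, e49cdf8, f28e0f0}.
Ancestors of 290a3dd: {290a3dd, 4ee8106, 80f171b, 859eb3f, 9be64c1}.
Common ancestors: {80f171b, 859eb3f}.
Among these, 80f171b is not an ancestor of any other common ancestor — it is the merge base.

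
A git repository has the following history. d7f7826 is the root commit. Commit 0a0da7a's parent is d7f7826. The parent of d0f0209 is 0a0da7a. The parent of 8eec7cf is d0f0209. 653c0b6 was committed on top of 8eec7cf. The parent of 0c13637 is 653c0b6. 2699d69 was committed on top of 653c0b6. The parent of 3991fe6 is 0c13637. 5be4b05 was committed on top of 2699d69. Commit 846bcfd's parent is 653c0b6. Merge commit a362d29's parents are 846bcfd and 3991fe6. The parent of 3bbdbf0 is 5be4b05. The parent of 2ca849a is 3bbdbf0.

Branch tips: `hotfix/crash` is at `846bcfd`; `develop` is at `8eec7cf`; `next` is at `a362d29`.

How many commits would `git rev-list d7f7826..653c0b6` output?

Reachable from 653c0b6: {0a0da7a, 653c0b6, 8eec7cf, d0f0209, d7f7826}.
Reachable from d7f7826: {d7f7826}.
In 653c0b6's history but not d7f7826's: {0a0da7a, 653c0b6, 8eec7cf, d0f0209} — 4 commits.

4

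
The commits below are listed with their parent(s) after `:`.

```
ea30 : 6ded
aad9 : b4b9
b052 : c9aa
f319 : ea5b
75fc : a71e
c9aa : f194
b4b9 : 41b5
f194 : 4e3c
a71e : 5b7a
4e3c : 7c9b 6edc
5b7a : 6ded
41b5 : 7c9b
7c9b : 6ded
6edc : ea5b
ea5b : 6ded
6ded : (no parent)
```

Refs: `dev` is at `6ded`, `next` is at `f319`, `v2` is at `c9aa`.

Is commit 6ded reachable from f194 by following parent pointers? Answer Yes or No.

Ancestors of f194 (commits reachable by following parents): {4e3c, 6ded, 6edc, 7c9b, ea5b, f194}.
6ded is in that set, so it is an ancestor of f194.

Yes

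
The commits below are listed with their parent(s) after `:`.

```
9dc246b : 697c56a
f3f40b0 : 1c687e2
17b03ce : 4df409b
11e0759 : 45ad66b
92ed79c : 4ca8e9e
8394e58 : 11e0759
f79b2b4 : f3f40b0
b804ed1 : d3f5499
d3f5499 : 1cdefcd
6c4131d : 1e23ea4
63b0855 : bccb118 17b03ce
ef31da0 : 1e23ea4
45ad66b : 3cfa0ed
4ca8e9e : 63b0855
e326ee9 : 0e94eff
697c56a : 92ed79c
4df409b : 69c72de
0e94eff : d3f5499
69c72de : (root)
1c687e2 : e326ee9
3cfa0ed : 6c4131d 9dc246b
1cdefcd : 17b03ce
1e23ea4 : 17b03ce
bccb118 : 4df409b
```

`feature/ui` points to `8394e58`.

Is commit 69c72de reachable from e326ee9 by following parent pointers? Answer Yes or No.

Ancestors of e326ee9 (commits reachable by following parents): {0e94eff, 17b03ce, 1cdefcd, 4df409b, 69c72de, d3f5499, e326ee9}.
69c72de is in that set, so it is an ancestor of e326ee9.

Yes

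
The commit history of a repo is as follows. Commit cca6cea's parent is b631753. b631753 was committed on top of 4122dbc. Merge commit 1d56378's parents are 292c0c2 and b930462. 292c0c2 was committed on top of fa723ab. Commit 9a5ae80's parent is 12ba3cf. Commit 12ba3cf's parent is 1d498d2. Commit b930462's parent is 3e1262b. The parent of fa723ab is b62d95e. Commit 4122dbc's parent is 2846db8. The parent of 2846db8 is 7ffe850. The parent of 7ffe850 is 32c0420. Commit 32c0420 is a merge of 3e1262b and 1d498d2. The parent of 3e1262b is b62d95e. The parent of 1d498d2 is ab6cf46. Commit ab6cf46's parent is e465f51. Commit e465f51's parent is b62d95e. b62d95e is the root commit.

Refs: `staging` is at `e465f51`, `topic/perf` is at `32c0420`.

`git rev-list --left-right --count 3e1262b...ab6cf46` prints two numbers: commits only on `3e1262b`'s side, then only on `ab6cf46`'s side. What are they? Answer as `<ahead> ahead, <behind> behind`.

1 ahead, 2 behind

Reachable from 3e1262b: {3e1262b, b62d95e}.
Reachable from ab6cf46: {ab6cf46, b62d95e, e465f51}.
Only in 3e1262b's history (ahead): {3e1262b} — 1.
Only in ab6cf46's history (behind): {ab6cf46, e465f51} — 2.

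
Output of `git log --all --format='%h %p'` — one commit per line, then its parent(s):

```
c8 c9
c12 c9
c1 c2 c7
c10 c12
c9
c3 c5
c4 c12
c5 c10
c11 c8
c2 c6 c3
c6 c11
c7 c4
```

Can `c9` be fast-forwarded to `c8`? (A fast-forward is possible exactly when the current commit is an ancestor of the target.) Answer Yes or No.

Yes

A fast-forward from c9 to c8 is possible iff c9 is an ancestor of c8.
Ancestors of c8: {c8, c9}.
c9 is among them, so fast-forward is possible.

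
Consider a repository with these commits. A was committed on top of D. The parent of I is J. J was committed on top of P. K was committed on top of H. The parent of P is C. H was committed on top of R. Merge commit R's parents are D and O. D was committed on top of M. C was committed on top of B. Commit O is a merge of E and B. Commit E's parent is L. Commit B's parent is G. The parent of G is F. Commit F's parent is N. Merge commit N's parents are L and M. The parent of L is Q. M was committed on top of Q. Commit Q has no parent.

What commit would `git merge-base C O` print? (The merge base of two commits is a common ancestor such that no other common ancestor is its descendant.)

Ancestors of C: {B, C, F, G, L, M, N, Q}.
Ancestors of O: {B, E, F, G, L, M, N, O, Q}.
Common ancestors: {B, F, G, L, M, N, Q}.
Among these, B is not an ancestor of any other common ancestor — it is the merge base.

B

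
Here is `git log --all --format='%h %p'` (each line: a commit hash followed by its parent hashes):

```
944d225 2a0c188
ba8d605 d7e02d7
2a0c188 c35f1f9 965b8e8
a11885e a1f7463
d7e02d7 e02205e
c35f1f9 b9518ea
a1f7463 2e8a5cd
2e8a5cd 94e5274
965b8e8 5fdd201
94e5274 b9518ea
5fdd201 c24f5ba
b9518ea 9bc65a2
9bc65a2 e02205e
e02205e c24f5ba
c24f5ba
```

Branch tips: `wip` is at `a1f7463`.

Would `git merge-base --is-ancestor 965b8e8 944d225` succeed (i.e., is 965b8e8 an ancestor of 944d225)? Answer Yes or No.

Yes

Ancestors of 944d225 (commits reachable by following parents): {2a0c188, 5fdd201, 944d225, 965b8e8, 9bc65a2, b9518ea, c24f5ba, c35f1f9, e02205e}.
965b8e8 is in that set, so it is an ancestor of 944d225.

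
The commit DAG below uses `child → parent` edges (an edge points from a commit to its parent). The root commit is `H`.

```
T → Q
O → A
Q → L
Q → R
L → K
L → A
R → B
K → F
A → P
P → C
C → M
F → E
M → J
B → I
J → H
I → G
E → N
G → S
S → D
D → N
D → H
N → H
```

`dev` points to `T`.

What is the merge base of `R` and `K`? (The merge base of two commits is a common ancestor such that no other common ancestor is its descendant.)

N

Ancestors of R: {B, D, G, H, I, N, R, S}.
Ancestors of K: {E, F, H, K, N}.
Common ancestors: {H, N}.
Among these, N is not an ancestor of any other common ancestor — it is the merge base.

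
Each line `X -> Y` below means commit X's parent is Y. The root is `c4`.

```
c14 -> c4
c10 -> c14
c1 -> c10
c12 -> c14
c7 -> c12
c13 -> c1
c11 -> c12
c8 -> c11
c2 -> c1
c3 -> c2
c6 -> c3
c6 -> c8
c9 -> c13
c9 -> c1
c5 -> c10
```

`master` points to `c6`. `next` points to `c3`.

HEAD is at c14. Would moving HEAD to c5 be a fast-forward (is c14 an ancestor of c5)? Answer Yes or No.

Yes

A fast-forward from c14 to c5 is possible iff c14 is an ancestor of c5.
Ancestors of c5: {c10, c14, c4, c5}.
c14 is among them, so fast-forward is possible.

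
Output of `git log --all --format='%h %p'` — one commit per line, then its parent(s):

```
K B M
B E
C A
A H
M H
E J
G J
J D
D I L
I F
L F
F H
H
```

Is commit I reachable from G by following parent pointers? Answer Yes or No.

Yes

Ancestors of G (commits reachable by following parents): {D, F, G, H, I, J, L}.
I is in that set, so it is an ancestor of G.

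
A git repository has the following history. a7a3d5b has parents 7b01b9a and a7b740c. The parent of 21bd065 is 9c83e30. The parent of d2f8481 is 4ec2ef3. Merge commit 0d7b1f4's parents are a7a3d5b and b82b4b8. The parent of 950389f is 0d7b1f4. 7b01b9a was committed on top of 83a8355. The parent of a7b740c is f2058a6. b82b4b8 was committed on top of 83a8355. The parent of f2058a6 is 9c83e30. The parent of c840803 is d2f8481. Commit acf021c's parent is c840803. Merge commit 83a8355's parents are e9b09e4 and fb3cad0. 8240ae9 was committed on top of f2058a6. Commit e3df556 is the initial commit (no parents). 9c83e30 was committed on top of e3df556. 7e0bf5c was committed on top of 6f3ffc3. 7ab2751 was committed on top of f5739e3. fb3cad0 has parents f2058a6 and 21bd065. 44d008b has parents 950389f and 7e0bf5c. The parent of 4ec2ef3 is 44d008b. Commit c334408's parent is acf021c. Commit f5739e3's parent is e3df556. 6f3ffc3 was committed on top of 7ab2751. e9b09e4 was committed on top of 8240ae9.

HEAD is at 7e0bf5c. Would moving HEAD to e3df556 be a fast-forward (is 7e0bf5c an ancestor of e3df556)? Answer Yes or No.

No

A fast-forward from 7e0bf5c to e3df556 is possible iff 7e0bf5c is an ancestor of e3df556.
Ancestors of e3df556: {e3df556}.
7e0bf5c is not among them, so fast-forward is not possible.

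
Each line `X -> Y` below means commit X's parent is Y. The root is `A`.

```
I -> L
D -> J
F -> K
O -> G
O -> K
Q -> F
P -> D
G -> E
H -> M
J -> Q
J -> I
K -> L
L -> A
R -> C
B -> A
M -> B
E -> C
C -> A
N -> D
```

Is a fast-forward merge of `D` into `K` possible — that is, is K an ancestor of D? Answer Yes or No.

A fast-forward from K to D is possible iff K is an ancestor of D.
Ancestors of D: {A, D, F, I, J, K, L, Q}.
K is among them, so fast-forward is possible.

Yes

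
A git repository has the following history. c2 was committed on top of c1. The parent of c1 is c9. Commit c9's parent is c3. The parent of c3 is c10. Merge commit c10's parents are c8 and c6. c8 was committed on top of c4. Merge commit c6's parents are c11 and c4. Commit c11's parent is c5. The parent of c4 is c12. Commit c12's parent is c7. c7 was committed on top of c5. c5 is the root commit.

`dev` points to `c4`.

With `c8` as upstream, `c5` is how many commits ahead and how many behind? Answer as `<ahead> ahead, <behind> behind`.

0 ahead, 4 behind

Reachable from c5: {c5}.
Reachable from c8: {c12, c4, c5, c7, c8}.
Only in c5's history (ahead): {} — 0.
Only in c8's history (behind): {c12, c4, c7, c8} — 4.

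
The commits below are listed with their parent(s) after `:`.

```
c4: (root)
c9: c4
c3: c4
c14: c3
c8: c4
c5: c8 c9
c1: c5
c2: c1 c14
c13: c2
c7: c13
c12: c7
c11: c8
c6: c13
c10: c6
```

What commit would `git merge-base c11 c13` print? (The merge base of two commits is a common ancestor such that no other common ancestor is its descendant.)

c8

Ancestors of c11: {c11, c4, c8}.
Ancestors of c13: {c1, c13, c14, c2, c3, c4, c5, c8, c9}.
Common ancestors: {c4, c8}.
Among these, c8 is not an ancestor of any other common ancestor — it is the merge base.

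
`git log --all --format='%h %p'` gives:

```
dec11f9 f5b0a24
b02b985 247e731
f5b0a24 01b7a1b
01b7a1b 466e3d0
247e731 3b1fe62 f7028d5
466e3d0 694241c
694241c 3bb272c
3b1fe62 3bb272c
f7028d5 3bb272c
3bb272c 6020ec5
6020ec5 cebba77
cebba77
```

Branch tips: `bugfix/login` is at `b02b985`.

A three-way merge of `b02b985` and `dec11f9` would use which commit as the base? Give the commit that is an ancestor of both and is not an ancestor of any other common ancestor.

Ancestors of b02b985: {247e731, 3b1fe62, 3bb272c, 6020ec5, b02b985, cebba77, f7028d5}.
Ancestors of dec11f9: {01b7a1b, 3bb272c, 466e3d0, 6020ec5, 694241c, cebba77, dec11f9, f5b0a24}.
Common ancestors: {3bb272c, 6020ec5, cebba77}.
Among these, 3bb272c is not an ancestor of any other common ancestor — it is the merge base.

3bb272c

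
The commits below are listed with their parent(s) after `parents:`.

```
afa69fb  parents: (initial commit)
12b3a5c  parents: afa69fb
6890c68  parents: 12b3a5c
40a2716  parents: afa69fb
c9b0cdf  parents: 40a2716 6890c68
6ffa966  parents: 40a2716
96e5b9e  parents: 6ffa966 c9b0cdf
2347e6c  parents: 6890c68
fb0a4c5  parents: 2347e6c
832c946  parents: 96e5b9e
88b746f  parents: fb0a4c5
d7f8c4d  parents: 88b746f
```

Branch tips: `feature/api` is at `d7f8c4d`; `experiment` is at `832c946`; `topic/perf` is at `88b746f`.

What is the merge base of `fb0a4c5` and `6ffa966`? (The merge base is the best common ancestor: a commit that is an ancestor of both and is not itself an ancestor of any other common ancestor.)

afa69fb

Ancestors of fb0a4c5: {12b3a5c, 2347e6c, 6890c68, afa69fb, fb0a4c5}.
Ancestors of 6ffa966: {40a2716, 6ffa966, afa69fb}.
Common ancestors: {afa69fb}.
The only common ancestor is afa69fb, so it is the merge base.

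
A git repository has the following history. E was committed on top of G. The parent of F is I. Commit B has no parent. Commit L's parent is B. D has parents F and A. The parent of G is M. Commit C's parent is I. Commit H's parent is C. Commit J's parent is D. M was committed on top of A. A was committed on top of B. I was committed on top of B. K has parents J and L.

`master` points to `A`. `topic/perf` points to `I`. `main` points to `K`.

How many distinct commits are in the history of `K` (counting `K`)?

8

Walking parent pointers from K: reachable set = {A, B, D, F, I, J, K, L}.
That is 8 commits.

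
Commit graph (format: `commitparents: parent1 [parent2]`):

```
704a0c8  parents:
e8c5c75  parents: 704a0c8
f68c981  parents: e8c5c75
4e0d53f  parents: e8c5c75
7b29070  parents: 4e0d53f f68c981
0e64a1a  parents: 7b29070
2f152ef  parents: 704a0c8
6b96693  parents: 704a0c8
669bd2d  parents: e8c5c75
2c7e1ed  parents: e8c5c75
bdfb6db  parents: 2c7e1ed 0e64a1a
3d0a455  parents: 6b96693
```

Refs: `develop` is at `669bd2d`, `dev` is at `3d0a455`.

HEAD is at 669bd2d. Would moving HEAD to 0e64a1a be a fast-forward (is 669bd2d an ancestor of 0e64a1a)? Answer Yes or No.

A fast-forward from 669bd2d to 0e64a1a is possible iff 669bd2d is an ancestor of 0e64a1a.
Ancestors of 0e64a1a: {0e64a1a, 4e0d53f, 704a0c8, 7b29070, e8c5c75, f68c981}.
669bd2d is not among them, so fast-forward is not possible.

No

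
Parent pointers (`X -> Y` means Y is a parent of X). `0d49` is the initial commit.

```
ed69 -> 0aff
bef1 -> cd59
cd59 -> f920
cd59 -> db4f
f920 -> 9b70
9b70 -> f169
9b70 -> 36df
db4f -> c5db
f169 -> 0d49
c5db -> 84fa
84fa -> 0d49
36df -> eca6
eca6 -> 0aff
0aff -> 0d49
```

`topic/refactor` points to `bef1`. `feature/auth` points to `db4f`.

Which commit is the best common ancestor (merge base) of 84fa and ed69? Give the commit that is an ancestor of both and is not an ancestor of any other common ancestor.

Ancestors of 84fa: {0d49, 84fa}.
Ancestors of ed69: {0aff, 0d49, ed69}.
Common ancestors: {0d49}.
The only common ancestor is 0d49, so it is the merge base.

0d49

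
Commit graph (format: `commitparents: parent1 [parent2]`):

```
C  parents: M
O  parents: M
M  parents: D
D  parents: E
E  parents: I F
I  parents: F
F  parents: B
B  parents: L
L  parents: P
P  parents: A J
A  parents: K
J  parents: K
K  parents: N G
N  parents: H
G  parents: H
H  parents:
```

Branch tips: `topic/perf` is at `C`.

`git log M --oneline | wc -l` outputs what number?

Walking parent pointers from M: reachable set = {A, B, D, E, F, G, H, I, J, K, L, M, N, P}.
That is 14 commits.

14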